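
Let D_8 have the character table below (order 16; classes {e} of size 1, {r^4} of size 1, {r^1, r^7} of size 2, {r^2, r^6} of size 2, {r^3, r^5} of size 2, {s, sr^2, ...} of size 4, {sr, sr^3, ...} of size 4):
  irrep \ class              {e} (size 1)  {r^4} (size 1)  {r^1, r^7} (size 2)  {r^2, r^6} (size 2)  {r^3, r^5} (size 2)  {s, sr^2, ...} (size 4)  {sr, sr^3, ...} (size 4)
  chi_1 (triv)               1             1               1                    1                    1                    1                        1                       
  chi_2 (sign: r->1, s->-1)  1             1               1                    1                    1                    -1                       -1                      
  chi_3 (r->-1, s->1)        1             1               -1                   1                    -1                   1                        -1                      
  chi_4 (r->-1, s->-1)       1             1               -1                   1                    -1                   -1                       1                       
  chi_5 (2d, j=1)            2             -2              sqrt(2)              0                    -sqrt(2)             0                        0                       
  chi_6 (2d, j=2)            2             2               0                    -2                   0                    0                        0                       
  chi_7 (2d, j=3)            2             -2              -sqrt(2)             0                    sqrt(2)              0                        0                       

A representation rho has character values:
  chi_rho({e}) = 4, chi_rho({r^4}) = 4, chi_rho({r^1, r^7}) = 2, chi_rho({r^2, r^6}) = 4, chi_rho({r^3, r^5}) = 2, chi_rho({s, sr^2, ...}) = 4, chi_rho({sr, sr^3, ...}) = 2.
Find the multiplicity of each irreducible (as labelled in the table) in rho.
Multiplicities: chi_1: 3, chi_2: 0, chi_3: 1, chi_4: 0, chi_5: 0, chi_6: 0, chi_7: 0.

Explanation: Use <chi_rho, chi> = (1/|G|) sum_C |C| * chi_rho(C) * conj(chi(C)) with |G| = 16 for each irreducible chi in the table:
  <chi_rho, chi_1> = (1/16)[1*(4)*conj(1) + 1*(4)*conj(1) + 2*(2)*conj(1) + 2*(4)*conj(1) + 2*(2)*conj(1) + 4*(4)*conj(1) + 4*(2)*conj(1)]
      = (1/16)[(4) + (4) + (4) + (8) + (4) + (16) + (8)] = 48/16 = 3
  <chi_rho, chi_2> = (1/16)[1*(4)*conj(1) + 1*(4)*conj(1) + 2*(2)*conj(1) + 2*(4)*conj(1) + 2*(2)*conj(1) + 4*(4)*conj(-1) + 4*(2)*conj(-1)]
      = (1/16)[(4) + (4) + (4) + (8) + (4) + (-16) + (-8)] = 0/16 = 0
  <chi_rho, chi_3> = (1/16)[1*(4)*conj(1) + 1*(4)*conj(1) + 2*(2)*conj(-1) + 2*(4)*conj(1) + 2*(2)*conj(-1) + 4*(4)*conj(1) + 4*(2)*conj(-1)]
      = (1/16)[(4) + (4) + (-4) + (8) + (-4) + (16) + (-8)] = 16/16 = 1
  <chi_rho, chi_4> = (1/16)[1*(4)*conj(1) + 1*(4)*conj(1) + 2*(2)*conj(-1) + 2*(4)*conj(1) + 2*(2)*conj(-1) + 4*(4)*conj(-1) + 4*(2)*conj(1)]
      = (1/16)[(4) + (4) + (-4) + (8) + (-4) + (-16) + (8)] = 0/16 = 0
  <chi_rho, chi_5> = (1/16)[1*(4)*conj(2) + 1*(4)*conj(-2) + 2*(2)*conj(sqrt(2)) + 2*(4)*conj(0) + 2*(2)*conj(-sqrt(2)) + 4*(4)*conj(0) + 4*(2)*conj(0)]
      = (1/16)[(8) + (-8) + (4*sqrt(2)) + (0) + (-4*sqrt(2)) + (0) + (0)] = 0/16 = 0
  <chi_rho, chi_6> = (1/16)[1*(4)*conj(2) + 1*(4)*conj(2) + 2*(2)*conj(0) + 2*(4)*conj(-2) + 2*(2)*conj(0) + 4*(4)*conj(0) + 4*(2)*conj(0)]
      = (1/16)[(8) + (8) + (0) + (-16) + (0) + (0) + (0)] = 0/16 = 0
  <chi_rho, chi_7> = (1/16)[1*(4)*conj(2) + 1*(4)*conj(-2) + 2*(2)*conj(-sqrt(2)) + 2*(4)*conj(0) + 2*(2)*conj(sqrt(2)) + 4*(4)*conj(0) + 4*(2)*conj(0)]
      = (1/16)[(8) + (-8) + (-4*sqrt(2)) + (0) + (4*sqrt(2)) + (0) + (0)] = 0/16 = 0
Dimension check: dim(rho) = sum (mult * dim) = 3*1 + 0*1 + 1*1 + 0*1 + 0*2 + 0*2 + 0*2 = 4 = chi_rho(e) = 4.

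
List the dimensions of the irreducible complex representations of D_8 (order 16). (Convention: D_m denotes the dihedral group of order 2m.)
Dimensions: 1, 1, 1, 1, 2, 2, 2

Proof sketch: There are 7 irreducibles (= number of conjugacy classes). Their dimensions d_i satisfy sum d_i^2 = |G| = 16: 1 + 1 + 1 + 1 + 4 + 4 + 4 = 16.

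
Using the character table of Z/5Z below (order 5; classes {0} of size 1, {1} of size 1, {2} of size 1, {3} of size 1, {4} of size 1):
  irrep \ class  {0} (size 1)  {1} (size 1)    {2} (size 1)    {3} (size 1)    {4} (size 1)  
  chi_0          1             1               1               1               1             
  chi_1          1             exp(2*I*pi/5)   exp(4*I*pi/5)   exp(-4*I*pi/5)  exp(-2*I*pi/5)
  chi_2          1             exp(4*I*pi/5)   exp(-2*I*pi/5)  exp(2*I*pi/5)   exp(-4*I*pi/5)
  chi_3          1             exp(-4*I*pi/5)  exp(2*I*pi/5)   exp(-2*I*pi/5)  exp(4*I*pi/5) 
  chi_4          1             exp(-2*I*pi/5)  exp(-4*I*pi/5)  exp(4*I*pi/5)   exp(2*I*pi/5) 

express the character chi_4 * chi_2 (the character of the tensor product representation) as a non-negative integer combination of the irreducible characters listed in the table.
chi_4 tensor chi_2 = chi_1 (all other irreducibles have multiplicity 0).

Derivation: The character of a tensor product is the pointwise product (chi_4 * chi_2)(C) = chi_4(C) * chi_2(C):
  {0}: (1)*(1), {1}: (exp(-2*I*pi/5))*(exp(4*I*pi/5)), {2}: (exp(-4*I*pi/5))*(exp(-2*I*pi/5)), {3}: (exp(4*I*pi/5))*(exp(2*I*pi/5)), {4}: (exp(2*I*pi/5))*(exp(-4*I*pi/5))
so (chi_4 * chi_2) takes values
  {0} -> 1, {1} -> exp(2*I*pi/5), {2} -> exp(4*I*pi/5), {3} -> exp(-4*I*pi/5), {4} -> exp(-2*I*pi/5).
Now take the inner product of this character with each irreducible chi from the table, <chi_4*chi_2, chi> = (1/5) sum_C |C| (chi_4*chi_2)(C) conj(chi(C)):
  <chi_4*chi_2, chi_0> = (1/5)[1*(1)*conj(1) + 1*(exp(2*I*pi/5))*conj(1) + 1*(exp(4*I*pi/5))*conj(1) + 1*(exp(-4*I*pi/5))*conj(1) + 1*(exp(-2*I*pi/5))*conj(1)]
      = (1/5)[(1) + (exp(2*I*pi/5)) + (exp(4*I*pi/5)) + (exp(-4*I*pi/5)) + (exp(-2*I*pi/5))] = 0/5 = 0
  <chi_4*chi_2, chi_1> = (1/5)[1*(1)*conj(1) + 1*(exp(2*I*pi/5))*conj(exp(2*I*pi/5)) + 1*(exp(4*I*pi/5))*conj(exp(4*I*pi/5)) + 1*(exp(-4*I*pi/5))*conj(exp(-4*I*pi/5)) + 1*(exp(-2*I*pi/5))*conj(exp(-2*I*pi/5))]
      = (1/5)[(1) + (1) + (1) + (1) + (1)] = 5/5 = 1
  <chi_4*chi_2, chi_2> = (1/5)[1*(1)*conj(1) + 1*(exp(2*I*pi/5))*conj(exp(4*I*pi/5)) + 1*(exp(4*I*pi/5))*conj(exp(-2*I*pi/5)) + 1*(exp(-4*I*pi/5))*conj(exp(2*I*pi/5)) + 1*(exp(-2*I*pi/5))*conj(exp(-4*I*pi/5))]
      = (1/5)[(1) + (exp(-2*I*pi/5)) + (exp(-4*I*pi/5)) + (exp(4*I*pi/5)) + (exp(2*I*pi/5))] = 0/5 = 0
  <chi_4*chi_2, chi_3> = (1/5)[1*(1)*conj(1) + 1*(exp(2*I*pi/5))*conj(exp(-4*I*pi/5)) + 1*(exp(4*I*pi/5))*conj(exp(2*I*pi/5)) + 1*(exp(-4*I*pi/5))*conj(exp(-2*I*pi/5)) + 1*(exp(-2*I*pi/5))*conj(exp(4*I*pi/5))]
      = (1/5)[(1) + (exp(-4*I*pi/5)) + (exp(2*I*pi/5)) + (exp(-2*I*pi/5)) + (exp(4*I*pi/5))] = 0/5 = 0
  <chi_4*chi_2, chi_4> = (1/5)[1*(1)*conj(1) + 1*(exp(2*I*pi/5))*conj(exp(-2*I*pi/5)) + 1*(exp(4*I*pi/5))*conj(exp(-4*I*pi/5)) + 1*(exp(-4*I*pi/5))*conj(exp(4*I*pi/5)) + 1*(exp(-2*I*pi/5))*conj(exp(2*I*pi/5))]
      = (1/5)[(1) + (exp(4*I*pi/5)) + (exp(-2*I*pi/5)) + (exp(2*I*pi/5)) + (exp(-4*I*pi/5))] = 0/5 = 0
(Exp terms are combined using exp(i*s)*conj(exp(i*t)) = exp(i*(s-t)), and sums of them are collapsed using the identity that for every m > 1 the m distinct m-th roots of unity sum to 0, e.g. 1 + exp(2*I*pi/3) + exp(-2*I*pi/3) = 0.)
Hence the multiplicities are chi_1: 1. Dimension check: dim(chi_4)*dim(chi_2) = 1*1 = 1 and sum (mult * dim) = 1*1 = 1.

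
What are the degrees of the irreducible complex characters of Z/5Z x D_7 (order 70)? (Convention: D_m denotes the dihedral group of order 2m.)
Dimensions: 1, 1, 1, 1, 1, 1, 1, 1, 1, 1, 2, 2, 2, 2, 2, 2, 2, 2, 2, 2, 2, 2, 2, 2, 2

Working: There are 25 irreducibles (= number of conjugacy classes). Their dimensions d_i satisfy sum d_i^2 = |G| = 70: 1 + 1 + 1 + 1 + 1 + 1 + 1 + 1 + 1 + 1 + 4 + 4 + 4 + 4 + 4 + 4 + 4 + 4 + 4 + 4 + 4 + 4 + 4 + 4 + 4 = 70. (For the product with Z/5Z: each of the 5 1-dim characters of Z/5Z tensors with each irrep of D_7, giving 5 copies of each D_7-dimension.)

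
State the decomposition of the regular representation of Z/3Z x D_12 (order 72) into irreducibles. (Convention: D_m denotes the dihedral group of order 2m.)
Each irreducible V_i of dimension d_i appears with multiplicity d_i, i.e. rho_reg = (direct sum over all irreducibles V_i) d_i V_i. The irreducible dimensions for Z/3Z x D_12 are 1, 1, 1, 1, 1, 1, 1, 1, 1, 1, 1, 1, 2, 2, 2, 2, 2, 2, 2, 2, 2, 2, 2, 2, 2, 2, 2: 12 irreducibles of dimension 1, each with multiplicity 1; 15 irreducibles of dimension 2, each with multiplicity 2. Total dimension 12*1*1 + 15*2*2 = 72 = |G|.

Derivation: General theorem: in the regular representation of a finite group G, each irreducible appears with multiplicity equal to its dimension. Check: dim(rho_reg) = sum d_i^2 = 1 + 1 + 1 + 1 + 1 + 1 + 1 + 1 + 1 + 1 + 1 + 1 + 4 + 4 + 4 + 4 + 4 + 4 + 4 + 4 + 4 + 4 + 4 + 4 + 4 + 4 + 4 = 72 = |G|.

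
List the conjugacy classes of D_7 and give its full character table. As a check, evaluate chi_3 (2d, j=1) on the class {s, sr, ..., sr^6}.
Conjugacy classes: {e} of size 1, {r^1, r^6} of size 2, {r^2, r^5} of size 2, {r^3, r^4} of size 2, {s, sr, ..., sr^6} of size 7.
Character table:
  irrep \ class              {e} (size 1)  {r^1, r^6} (size 2)  {r^2, r^5} (size 2)  {r^3, r^4} (size 2)  {s, sr, ..., sr^6} (size 7)
  chi_1 (triv)               1             1                    1                    1                    1                          
  chi_2 (sign: r->1, s->-1)  1             1                    1                    1                    -1                         
  chi_3 (2d, j=1)            2             2*cos(2*pi/7)        -2*cos(3*pi/7)       -2*cos(pi/7)         0                          
  chi_4 (2d, j=2)            2             -2*cos(3*pi/7)       -2*cos(pi/7)         2*cos(2*pi/7)        0                          
  chi_5 (2d, j=3)            2             -2*cos(pi/7)         2*cos(2*pi/7)        -2*cos(3*pi/7)       0                          

Spot check: chi_3 (2d, j=1) on {s, sr, ..., sr^6} = 0.

D_7 has order 2*7 = 14 with 5 conjugacy classes, hence 5 irreducibles. Sum of squared dims 1 + 1 + 4 + 4 + 4 = 14 = |G|. Linear characters come from the abelianisation; the 2-dimensional irreps have character r^k -> 2*cos(2*pi*j*k/7), reflections -> 0.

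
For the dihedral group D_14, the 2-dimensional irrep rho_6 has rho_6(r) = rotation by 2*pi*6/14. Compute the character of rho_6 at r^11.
chi_{rho_6}(r^11) = 2*cos(2*pi*6*11/14) = -2*cos(3*pi/7)

Why: rho_6(r^11) is rotation by angle 2*pi*6*11/14, whose trace is 2*cos(2*pi*6*11/14) = -2*cos(3*pi/7).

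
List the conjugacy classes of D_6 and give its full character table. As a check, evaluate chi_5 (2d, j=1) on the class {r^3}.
Conjugacy classes: {e} of size 1, {r^3} of size 1, {r^1, r^5} of size 2, {r^2, r^4} of size 2, {s, sr^2, ...} of size 3, {sr, sr^3, ...} of size 3.
Character table:
  irrep \ class              {e} (size 1)  {r^3} (size 1)  {r^1, r^5} (size 2)  {r^2, r^4} (size 2)  {s, sr^2, ...} (size 3)  {sr, sr^3, ...} (size 3)
  chi_1 (triv)               1             1               1                    1                    1                        1                       
  chi_2 (sign: r->1, s->-1)  1             1               1                    1                    -1                       -1                      
  chi_3 (r->-1, s->1)        1             -1              -1                   1                    1                        -1                      
  chi_4 (r->-1, s->-1)       1             -1              -1                   1                    -1                       1                       
  chi_5 (2d, j=1)            2             -2              1                    -1                   0                        0                       
  chi_6 (2d, j=2)            2             2               -1                   -1                   0                        0                       

Spot check: chi_5 (2d, j=1) on {r^3} = -2.

Proof sketch: D_6 has order 2*6 = 12 with 6 conjugacy classes, hence 6 irreducibles. Sum of squared dims 1 + 1 + 1 + 1 + 4 + 4 = 12 = |G|. Linear characters come from the abelianisation; the 2-dimensional irreps have character r^k -> 2*cos(2*pi*j*k/6), reflections -> 0.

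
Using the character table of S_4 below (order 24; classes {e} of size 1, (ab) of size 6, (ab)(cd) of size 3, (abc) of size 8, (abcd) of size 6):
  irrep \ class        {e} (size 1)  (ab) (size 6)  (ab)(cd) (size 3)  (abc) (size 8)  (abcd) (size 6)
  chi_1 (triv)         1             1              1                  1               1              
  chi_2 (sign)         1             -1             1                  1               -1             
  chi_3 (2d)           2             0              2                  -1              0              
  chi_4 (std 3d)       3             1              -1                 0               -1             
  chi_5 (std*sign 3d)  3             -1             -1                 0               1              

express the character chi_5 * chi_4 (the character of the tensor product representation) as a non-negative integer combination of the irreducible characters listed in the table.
chi_5 tensor chi_4 = chi_2 + chi_3 + chi_4 + chi_5 (all other irreducibles have multiplicity 0).

Why: The character of a tensor product is the pointwise product (chi_5 * chi_4)(C) = chi_5(C) * chi_4(C):
  {e}: (3)*(3), (ab): (-1)*(1), (ab)(cd): (-1)*(-1), (abc): (0)*(0), (abcd): (1)*(-1)
so (chi_5 * chi_4) takes values
  {e} -> 9, (ab) -> -1, (ab)(cd) -> 1, (abc) -> 0, (abcd) -> -1.
Now take the inner product of this character with each irreducible chi from the table, <chi_5*chi_4, chi> = (1/24) sum_C |C| (chi_5*chi_4)(C) conj(chi(C)):
  <chi_5*chi_4, chi_1> = (1/24)[1*(9)*conj(1) + 6*(-1)*conj(1) + 3*(1)*conj(1) + 8*(0)*conj(1) + 6*(-1)*conj(1)]
      = (1/24)[(9) + (-6) + (3) + (0) + (-6)] = 0/24 = 0
  <chi_5*chi_4, chi_2> = (1/24)[1*(9)*conj(1) + 6*(-1)*conj(-1) + 3*(1)*conj(1) + 8*(0)*conj(1) + 6*(-1)*conj(-1)]
      = (1/24)[(9) + (6) + (3) + (0) + (6)] = 24/24 = 1
  <chi_5*chi_4, chi_3> = (1/24)[1*(9)*conj(2) + 6*(-1)*conj(0) + 3*(1)*conj(2) + 8*(0)*conj(-1) + 6*(-1)*conj(0)]
      = (1/24)[(18) + (0) + (6) + (0) + (0)] = 24/24 = 1
  <chi_5*chi_4, chi_4> = (1/24)[1*(9)*conj(3) + 6*(-1)*conj(1) + 3*(1)*conj(-1) + 8*(0)*conj(0) + 6*(-1)*conj(-1)]
      = (1/24)[(27) + (-6) + (-3) + (0) + (6)] = 24/24 = 1
  <chi_5*chi_4, chi_5> = (1/24)[1*(9)*conj(3) + 6*(-1)*conj(-1) + 3*(1)*conj(-1) + 8*(0)*conj(0) + 6*(-1)*conj(1)]
      = (1/24)[(27) + (6) + (-3) + (0) + (-6)] = 24/24 = 1
Hence the multiplicities are chi_2: 1, chi_3: 1, chi_4: 1, chi_5: 1. Dimension check: dim(chi_5)*dim(chi_4) = 3*3 = 9 and sum (mult * dim) = 1*1 + 1*2 + 1*3 + 1*3 = 9.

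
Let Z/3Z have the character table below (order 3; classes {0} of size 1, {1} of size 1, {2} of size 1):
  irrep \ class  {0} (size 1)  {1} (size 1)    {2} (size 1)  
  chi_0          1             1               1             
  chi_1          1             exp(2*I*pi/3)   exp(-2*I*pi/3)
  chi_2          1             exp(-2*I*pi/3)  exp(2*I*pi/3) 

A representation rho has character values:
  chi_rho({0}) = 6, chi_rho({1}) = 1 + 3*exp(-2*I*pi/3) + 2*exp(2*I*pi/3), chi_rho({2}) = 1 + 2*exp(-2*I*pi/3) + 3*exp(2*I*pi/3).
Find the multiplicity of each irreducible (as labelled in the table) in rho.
Multiplicities: chi_0: 1, chi_1: 2, chi_2: 3.

Explanation: Use <chi_rho, chi> = (1/|G|) sum_C |C| * chi_rho(C) * conj(chi(C)) with |G| = 3 for each irreducible chi in the table:
  <chi_rho, chi_0> = (1/3)[1*(6)*conj(1) + 1*(1 + 3*exp(-2*I*pi/3) + 2*exp(2*I*pi/3))*conj(1) + 1*(1 + 2*exp(-2*I*pi/3) + 3*exp(2*I*pi/3))*conj(1)]
      = (1/3)[(6) + (1 + 3*exp(-2*I*pi/3) + 2*exp(2*I*pi/3)) + (1 + 2*exp(-2*I*pi/3) + 3*exp(2*I*pi/3))] = 3/3 = 1
  <chi_rho, chi_1> = (1/3)[1*(6)*conj(1) + 1*(1 + 3*exp(-2*I*pi/3) + 2*exp(2*I*pi/3))*conj(exp(2*I*pi/3)) + 1*(1 + 2*exp(-2*I*pi/3) + 3*exp(2*I*pi/3))*conj(exp(-2*I*pi/3))]
      = (1/3)[(6) + (2 + exp(-2*I*pi/3) + 3*exp(2*I*pi/3)) + (2 + 3*exp(-2*I*pi/3) + exp(2*I*pi/3))] = 6/3 = 2
  <chi_rho, chi_2> = (1/3)[1*(6)*conj(1) + 1*(1 + 3*exp(-2*I*pi/3) + 2*exp(2*I*pi/3))*conj(exp(-2*I*pi/3)) + 1*(1 + 2*exp(-2*I*pi/3) + 3*exp(2*I*pi/3))*conj(exp(2*I*pi/3))]
      = (1/3)[(6) + (3 + 2*exp(-2*I*pi/3) + exp(2*I*pi/3)) + (3 + exp(-2*I*pi/3) + 2*exp(2*I*pi/3))] = 9/3 = 3
(Exp terms are combined using exp(i*s)*conj(exp(i*t)) = exp(i*(s-t)), and sums of them are collapsed using the identity that for every m > 1 the m distinct m-th roots of unity sum to 0, e.g. 1 + exp(2*I*pi/3) + exp(-2*I*pi/3) = 0.)
Dimension check: dim(rho) = sum (mult * dim) = 1*1 + 2*1 + 3*1 = 6 = chi_rho(e) = 6.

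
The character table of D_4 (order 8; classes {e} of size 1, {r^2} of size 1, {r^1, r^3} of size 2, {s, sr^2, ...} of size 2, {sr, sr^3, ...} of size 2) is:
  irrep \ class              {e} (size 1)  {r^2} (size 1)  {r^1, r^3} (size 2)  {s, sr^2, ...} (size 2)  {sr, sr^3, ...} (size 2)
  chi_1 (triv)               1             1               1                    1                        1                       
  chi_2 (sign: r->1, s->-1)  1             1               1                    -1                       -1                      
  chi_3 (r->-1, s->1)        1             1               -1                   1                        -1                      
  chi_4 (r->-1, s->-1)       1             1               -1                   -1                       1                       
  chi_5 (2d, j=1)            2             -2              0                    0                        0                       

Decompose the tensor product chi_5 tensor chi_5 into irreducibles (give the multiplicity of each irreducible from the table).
chi_5 tensor chi_5 = chi_1 + chi_2 + chi_3 + chi_4 (all other irreducibles have multiplicity 0).

Proof sketch: The character of a tensor product is the pointwise product (chi_5 * chi_5)(C) = chi_5(C) * chi_5(C):
  {e}: (2)*(2), {r^2}: (-2)*(-2), {r^1, r^3}: (0)*(0), {s, sr^2, ...}: (0)*(0), {sr, sr^3, ...}: (0)*(0)
so (chi_5 * chi_5) takes values
  {e} -> 4, {r^2} -> 4, {r^1, r^3} -> 0, {s, sr^2, ...} -> 0, {sr, sr^3, ...} -> 0.
Now take the inner product of this character with each irreducible chi from the table, <chi_5*chi_5, chi> = (1/8) sum_C |C| (chi_5*chi_5)(C) conj(chi(C)):
  <chi_5*chi_5, chi_1> = (1/8)[1*(4)*conj(1) + 1*(4)*conj(1) + 2*(0)*conj(1) + 2*(0)*conj(1) + 2*(0)*conj(1)]
      = (1/8)[(4) + (4) + (0) + (0) + (0)] = 8/8 = 1
  <chi_5*chi_5, chi_2> = (1/8)[1*(4)*conj(1) + 1*(4)*conj(1) + 2*(0)*conj(1) + 2*(0)*conj(-1) + 2*(0)*conj(-1)]
      = (1/8)[(4) + (4) + (0) + (0) + (0)] = 8/8 = 1
  <chi_5*chi_5, chi_3> = (1/8)[1*(4)*conj(1) + 1*(4)*conj(1) + 2*(0)*conj(-1) + 2*(0)*conj(1) + 2*(0)*conj(-1)]
      = (1/8)[(4) + (4) + (0) + (0) + (0)] = 8/8 = 1
  <chi_5*chi_5, chi_4> = (1/8)[1*(4)*conj(1) + 1*(4)*conj(1) + 2*(0)*conj(-1) + 2*(0)*conj(-1) + 2*(0)*conj(1)]
      = (1/8)[(4) + (4) + (0) + (0) + (0)] = 8/8 = 1
  <chi_5*chi_5, chi_5> = (1/8)[1*(4)*conj(2) + 1*(4)*conj(-2) + 2*(0)*conj(0) + 2*(0)*conj(0) + 2*(0)*conj(0)]
      = (1/8)[(8) + (-8) + (0) + (0) + (0)] = 0/8 = 0
Hence the multiplicities are chi_1: 1, chi_2: 1, chi_3: 1, chi_4: 1. Dimension check: dim(chi_5)*dim(chi_5) = 2*2 = 4 and sum (mult * dim) = 1*1 + 1*1 + 1*1 + 1*1 = 4.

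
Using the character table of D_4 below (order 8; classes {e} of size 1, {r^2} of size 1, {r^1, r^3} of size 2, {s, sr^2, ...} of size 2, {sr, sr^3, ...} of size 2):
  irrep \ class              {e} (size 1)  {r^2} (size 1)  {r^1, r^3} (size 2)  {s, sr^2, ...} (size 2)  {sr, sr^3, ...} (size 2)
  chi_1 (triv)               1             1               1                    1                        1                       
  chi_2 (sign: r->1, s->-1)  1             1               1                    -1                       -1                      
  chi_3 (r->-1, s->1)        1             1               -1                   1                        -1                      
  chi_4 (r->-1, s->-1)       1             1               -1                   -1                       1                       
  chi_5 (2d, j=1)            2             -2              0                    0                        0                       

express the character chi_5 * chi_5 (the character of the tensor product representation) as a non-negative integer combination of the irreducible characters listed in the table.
chi_5 tensor chi_5 = chi_1 + chi_2 + chi_3 + chi_4 (all other irreducibles have multiplicity 0).

Working: The character of a tensor product is the pointwise product (chi_5 * chi_5)(C) = chi_5(C) * chi_5(C):
  {e}: (2)*(2), {r^2}: (-2)*(-2), {r^1, r^3}: (0)*(0), {s, sr^2, ...}: (0)*(0), {sr, sr^3, ...}: (0)*(0)
so (chi_5 * chi_5) takes values
  {e} -> 4, {r^2} -> 4, {r^1, r^3} -> 0, {s, sr^2, ...} -> 0, {sr, sr^3, ...} -> 0.
Now take the inner product of this character with each irreducible chi from the table, <chi_5*chi_5, chi> = (1/8) sum_C |C| (chi_5*chi_5)(C) conj(chi(C)):
  <chi_5*chi_5, chi_1> = (1/8)[1*(4)*conj(1) + 1*(4)*conj(1) + 2*(0)*conj(1) + 2*(0)*conj(1) + 2*(0)*conj(1)]
      = (1/8)[(4) + (4) + (0) + (0) + (0)] = 8/8 = 1
  <chi_5*chi_5, chi_2> = (1/8)[1*(4)*conj(1) + 1*(4)*conj(1) + 2*(0)*conj(1) + 2*(0)*conj(-1) + 2*(0)*conj(-1)]
      = (1/8)[(4) + (4) + (0) + (0) + (0)] = 8/8 = 1
  <chi_5*chi_5, chi_3> = (1/8)[1*(4)*conj(1) + 1*(4)*conj(1) + 2*(0)*conj(-1) + 2*(0)*conj(1) + 2*(0)*conj(-1)]
      = (1/8)[(4) + (4) + (0) + (0) + (0)] = 8/8 = 1
  <chi_5*chi_5, chi_4> = (1/8)[1*(4)*conj(1) + 1*(4)*conj(1) + 2*(0)*conj(-1) + 2*(0)*conj(-1) + 2*(0)*conj(1)]
      = (1/8)[(4) + (4) + (0) + (0) + (0)] = 8/8 = 1
  <chi_5*chi_5, chi_5> = (1/8)[1*(4)*conj(2) + 1*(4)*conj(-2) + 2*(0)*conj(0) + 2*(0)*conj(0) + 2*(0)*conj(0)]
      = (1/8)[(8) + (-8) + (0) + (0) + (0)] = 0/8 = 0
Hence the multiplicities are chi_1: 1, chi_2: 1, chi_3: 1, chi_4: 1. Dimension check: dim(chi_5)*dim(chi_5) = 2*2 = 4 and sum (mult * dim) = 1*1 + 1*1 + 1*1 + 1*1 = 4.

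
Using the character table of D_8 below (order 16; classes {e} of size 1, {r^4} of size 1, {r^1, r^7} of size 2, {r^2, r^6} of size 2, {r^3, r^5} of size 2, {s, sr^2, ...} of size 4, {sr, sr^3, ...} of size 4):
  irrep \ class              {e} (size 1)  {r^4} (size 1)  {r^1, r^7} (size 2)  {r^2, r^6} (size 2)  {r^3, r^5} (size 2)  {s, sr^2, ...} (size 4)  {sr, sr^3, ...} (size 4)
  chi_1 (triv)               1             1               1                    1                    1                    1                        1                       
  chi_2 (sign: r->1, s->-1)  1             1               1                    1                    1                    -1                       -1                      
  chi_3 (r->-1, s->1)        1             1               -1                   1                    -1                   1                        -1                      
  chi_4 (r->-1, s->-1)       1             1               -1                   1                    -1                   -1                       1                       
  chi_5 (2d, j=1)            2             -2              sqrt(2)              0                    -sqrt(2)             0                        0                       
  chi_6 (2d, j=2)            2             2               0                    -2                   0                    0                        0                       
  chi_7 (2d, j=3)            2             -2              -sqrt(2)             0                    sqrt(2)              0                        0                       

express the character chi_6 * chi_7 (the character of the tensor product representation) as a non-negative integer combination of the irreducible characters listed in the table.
chi_6 tensor chi_7 = chi_5 + chi_7 (all other irreducibles have multiplicity 0).

Solution. The character of a tensor product is the pointwise product (chi_6 * chi_7)(C) = chi_6(C) * chi_7(C):
  {e}: (2)*(2), {r^4}: (2)*(-2), {r^1, r^7}: (0)*(-sqrt(2)), {r^2, r^6}: (-2)*(0), {r^3, r^5}: (0)*(sqrt(2)), {s, sr^2, ...}: (0)*(0), {sr, sr^3, ...}: (0)*(0)
so (chi_6 * chi_7) takes values
  {e} -> 4, {r^4} -> -4, {r^1, r^7} -> 0, {r^2, r^6} -> 0, {r^3, r^5} -> 0, {s, sr^2, ...} -> 0, {sr, sr^3, ...} -> 0.
Now take the inner product of this character with each irreducible chi from the table, <chi_6*chi_7, chi> = (1/16) sum_C |C| (chi_6*chi_7)(C) conj(chi(C)):
  <chi_6*chi_7, chi_1> = (1/16)[1*(4)*conj(1) + 1*(-4)*conj(1) + 2*(0)*conj(1) + 2*(0)*conj(1) + 2*(0)*conj(1) + 4*(0)*conj(1) + 4*(0)*conj(1)]
      = (1/16)[(4) + (-4) + (0) + (0) + (0) + (0) + (0)] = 0/16 = 0
  <chi_6*chi_7, chi_2> = (1/16)[1*(4)*conj(1) + 1*(-4)*conj(1) + 2*(0)*conj(1) + 2*(0)*conj(1) + 2*(0)*conj(1) + 4*(0)*conj(-1) + 4*(0)*conj(-1)]
      = (1/16)[(4) + (-4) + (0) + (0) + (0) + (0) + (0)] = 0/16 = 0
  <chi_6*chi_7, chi_3> = (1/16)[1*(4)*conj(1) + 1*(-4)*conj(1) + 2*(0)*conj(-1) + 2*(0)*conj(1) + 2*(0)*conj(-1) + 4*(0)*conj(1) + 4*(0)*conj(-1)]
      = (1/16)[(4) + (-4) + (0) + (0) + (0) + (0) + (0)] = 0/16 = 0
  <chi_6*chi_7, chi_4> = (1/16)[1*(4)*conj(1) + 1*(-4)*conj(1) + 2*(0)*conj(-1) + 2*(0)*conj(1) + 2*(0)*conj(-1) + 4*(0)*conj(-1) + 4*(0)*conj(1)]
      = (1/16)[(4) + (-4) + (0) + (0) + (0) + (0) + (0)] = 0/16 = 0
  <chi_6*chi_7, chi_5> = (1/16)[1*(4)*conj(2) + 1*(-4)*conj(-2) + 2*(0)*conj(sqrt(2)) + 2*(0)*conj(0) + 2*(0)*conj(-sqrt(2)) + 4*(0)*conj(0) + 4*(0)*conj(0)]
      = (1/16)[(8) + (8) + (0) + (0) + (0) + (0) + (0)] = 16/16 = 1
  <chi_6*chi_7, chi_6> = (1/16)[1*(4)*conj(2) + 1*(-4)*conj(2) + 2*(0)*conj(0) + 2*(0)*conj(-2) + 2*(0)*conj(0) + 4*(0)*conj(0) + 4*(0)*conj(0)]
      = (1/16)[(8) + (-8) + (0) + (0) + (0) + (0) + (0)] = 0/16 = 0
  <chi_6*chi_7, chi_7> = (1/16)[1*(4)*conj(2) + 1*(-4)*conj(-2) + 2*(0)*conj(-sqrt(2)) + 2*(0)*conj(0) + 2*(0)*conj(sqrt(2)) + 4*(0)*conj(0) + 4*(0)*conj(0)]
      = (1/16)[(8) + (8) + (0) + (0) + (0) + (0) + (0)] = 16/16 = 1
Hence the multiplicities are chi_5: 1, chi_7: 1. Dimension check: dim(chi_6)*dim(chi_7) = 2*2 = 4 and sum (mult * dim) = 1*2 + 1*2 = 4.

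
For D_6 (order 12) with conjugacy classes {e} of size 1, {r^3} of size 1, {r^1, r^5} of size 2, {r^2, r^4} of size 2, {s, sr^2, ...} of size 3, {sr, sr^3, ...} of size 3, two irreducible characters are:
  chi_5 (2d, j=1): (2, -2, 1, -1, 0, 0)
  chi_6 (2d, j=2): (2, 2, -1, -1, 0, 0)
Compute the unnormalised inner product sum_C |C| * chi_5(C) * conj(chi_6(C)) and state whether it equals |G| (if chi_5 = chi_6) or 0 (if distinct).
Sum = 0; so <chi_5, chi_6> = 0 (distinct irreducibles are orthogonal).

Proof sketch: Compute term by term over conjugacy classes (|C| * chi_5(C) * conj(chi_6(C))):
  1*(2)*conj(2) + 1*(-2)*conj(2) + 2*(1)*conj(-1) + 2*(-1)*conj(-1) + 3*(0)*conj(0) + 3*(0)*conj(0)
  = (4) + (-4) + (-2) + (2) + (0) + (0)
  = 0.
Dividing by |G| = 12 gives 0/12 = 0, matching the row-orthogonality relation <chi_5, chi_6> = [chi_5 = chi_6].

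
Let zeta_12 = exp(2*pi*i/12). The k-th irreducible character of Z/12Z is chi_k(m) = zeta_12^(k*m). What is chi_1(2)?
chi_1(2) = zeta_12^2 = exp(I*pi/3)

Proof sketch: chi_1(2) = zeta_12^(1*2) = zeta_12^2. Since zeta_12^12 = 1, this equals zeta_12^2 = exp(2*pi*i*2/12) = exp(I*pi/3).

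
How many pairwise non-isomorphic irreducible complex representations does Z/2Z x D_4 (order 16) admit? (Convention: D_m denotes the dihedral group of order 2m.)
10

Argument: The number of irreducible complex representations of a finite group equals its number of conjugacy classes. For a direct product, #classes(G x H) = #classes(G) * #classes(H). Z/2Z has 2 classes (abelian), D_4 has 5 classes, so 2 * 5 = 10, so Z/2Z x D_4 (order 16) has exactly 10 irreducible complex representations.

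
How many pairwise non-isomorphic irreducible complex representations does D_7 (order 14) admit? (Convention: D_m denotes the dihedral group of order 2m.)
5

Reasoning: The number of irreducible complex representations of a finite group equals its number of conjugacy classes. D_7 has 5 conjugacy classes ((n+3)/2 for n odd), so D_7 (order 14) has exactly 5 irreducible complex representations.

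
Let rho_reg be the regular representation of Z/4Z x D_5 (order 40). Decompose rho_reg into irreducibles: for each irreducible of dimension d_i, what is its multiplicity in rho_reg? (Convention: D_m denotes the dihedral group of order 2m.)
Each irreducible V_i of dimension d_i appears with multiplicity d_i, i.e. rho_reg = (direct sum over all irreducibles V_i) d_i V_i. The irreducible dimensions for Z/4Z x D_5 are 1, 1, 1, 1, 1, 1, 1, 1, 2, 2, 2, 2, 2, 2, 2, 2: 8 irreducibles of dimension 1, each with multiplicity 1; 8 irreducibles of dimension 2, each with multiplicity 2. Total dimension 8*1*1 + 8*2*2 = 40 = |G|.

Explanation: General theorem: in the regular representation of a finite group G, each irreducible appears with multiplicity equal to its dimension. Check: dim(rho_reg) = sum d_i^2 = 1 + 1 + 1 + 1 + 1 + 1 + 1 + 1 + 4 + 4 + 4 + 4 + 4 + 4 + 4 + 4 = 40 = |G|.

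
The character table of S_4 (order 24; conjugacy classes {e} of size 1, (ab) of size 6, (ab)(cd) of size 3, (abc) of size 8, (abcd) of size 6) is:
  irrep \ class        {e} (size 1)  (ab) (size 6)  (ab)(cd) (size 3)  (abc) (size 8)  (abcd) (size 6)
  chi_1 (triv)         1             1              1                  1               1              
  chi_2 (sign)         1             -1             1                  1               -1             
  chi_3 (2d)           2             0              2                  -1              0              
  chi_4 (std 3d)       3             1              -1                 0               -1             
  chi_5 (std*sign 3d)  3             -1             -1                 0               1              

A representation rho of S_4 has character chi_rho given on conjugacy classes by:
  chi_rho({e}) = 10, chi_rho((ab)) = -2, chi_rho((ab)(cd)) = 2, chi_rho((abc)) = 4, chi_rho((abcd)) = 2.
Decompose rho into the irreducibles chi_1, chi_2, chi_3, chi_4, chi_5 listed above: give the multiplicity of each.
Multiplicities: chi_1: 2, chi_2: 2, chi_3: 0, chi_4: 0, chi_5: 2.

Justification: Use <chi_rho, chi> = (1/|G|) sum_C |C| * chi_rho(C) * conj(chi(C)) with |G| = 24 for each irreducible chi in the table:
  <chi_rho, chi_1> = (1/24)[1*(10)*conj(1) + 6*(-2)*conj(1) + 3*(2)*conj(1) + 8*(4)*conj(1) + 6*(2)*conj(1)]
      = (1/24)[(10) + (-12) + (6) + (32) + (12)] = 48/24 = 2
  <chi_rho, chi_2> = (1/24)[1*(10)*conj(1) + 6*(-2)*conj(-1) + 3*(2)*conj(1) + 8*(4)*conj(1) + 6*(2)*conj(-1)]
      = (1/24)[(10) + (12) + (6) + (32) + (-12)] = 48/24 = 2
  <chi_rho, chi_3> = (1/24)[1*(10)*conj(2) + 6*(-2)*conj(0) + 3*(2)*conj(2) + 8*(4)*conj(-1) + 6*(2)*conj(0)]
      = (1/24)[(20) + (0) + (12) + (-32) + (0)] = 0/24 = 0
  <chi_rho, chi_4> = (1/24)[1*(10)*conj(3) + 6*(-2)*conj(1) + 3*(2)*conj(-1) + 8*(4)*conj(0) + 6*(2)*conj(-1)]
      = (1/24)[(30) + (-12) + (-6) + (0) + (-12)] = 0/24 = 0
  <chi_rho, chi_5> = (1/24)[1*(10)*conj(3) + 6*(-2)*conj(-1) + 3*(2)*conj(-1) + 8*(4)*conj(0) + 6*(2)*conj(1)]
      = (1/24)[(30) + (12) + (-6) + (0) + (12)] = 48/24 = 2
Dimension check: dim(rho) = sum (mult * dim) = 2*1 + 2*1 + 0*2 + 0*3 + 2*3 = 10 = chi_rho(e) = 10.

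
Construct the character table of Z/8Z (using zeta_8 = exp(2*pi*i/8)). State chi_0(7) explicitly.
Character table of Z/8Z (irreps indexed chi_0,...,chi_7 with chi_k(m) = zeta_8^(k*m), zeta_8 = exp(2*pi*i/8)):
  irrep \ class  {0} (size 1)  {1} (size 1)    {2} (size 1)  {3} (size 1)    {4} (size 1)  {5} (size 1)    {6} (size 1)  {7} (size 1)  
  chi_0          1             1               1             1               1             1               1             1             
  chi_1          1             exp(I*pi/4)     I             exp(3*I*pi/4)   -1            exp(-3*I*pi/4)  -I            exp(-I*pi/4)  
  chi_2          1             I               -1            -I              1             I               -1            -I            
  chi_3          1             exp(3*I*pi/4)   -I            exp(I*pi/4)     -1            exp(-I*pi/4)    I             exp(-3*I*pi/4)
  chi_4          1             -1              1             -1              1             -1              1             -1            
  chi_5          1             exp(-3*I*pi/4)  I             exp(-I*pi/4)    -1            exp(I*pi/4)     -I            exp(3*I*pi/4) 
  chi_6          1             -I              -1            I               1             -I              -1            I             
  chi_7          1             exp(-I*pi/4)    -I            exp(-3*I*pi/4)  -1            exp(3*I*pi/4)   I             exp(I*pi/4)   

Spot check: chi_0(7) = zeta_8^(0*7) = zeta_8^0 = 1.

Justification: Z/8Z is abelian, so all 8 irreducible complex representations are 1-dimensional. They are given by chi_k(m) = zeta_8^(k*m) for k = 0,...,7. Row orthogonality: sum_m chi_k(m) conj(chi_l(m)) = 8 * [k = l].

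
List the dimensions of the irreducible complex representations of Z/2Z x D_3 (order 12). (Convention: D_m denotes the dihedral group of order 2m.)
Dimensions: 1, 1, 1, 1, 2, 2

Proof sketch: There are 6 irreducibles (= number of conjugacy classes). Their dimensions d_i satisfy sum d_i^2 = |G| = 12: 1 + 1 + 1 + 1 + 4 + 4 = 12. (For the product with Z/2Z: each of the 2 1-dim characters of Z/2Z tensors with each irrep of D_3, giving 2 copies of each D_3-dimension.)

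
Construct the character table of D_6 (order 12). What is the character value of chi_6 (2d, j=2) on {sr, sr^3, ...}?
Conjugacy classes: {e} of size 1, {r^3} of size 1, {r^1, r^5} of size 2, {r^2, r^4} of size 2, {s, sr^2, ...} of size 3, {sr, sr^3, ...} of size 3.
Character table:
  irrep \ class              {e} (size 1)  {r^3} (size 1)  {r^1, r^5} (size 2)  {r^2, r^4} (size 2)  {s, sr^2, ...} (size 3)  {sr, sr^3, ...} (size 3)
  chi_1 (triv)               1             1               1                    1                    1                        1                       
  chi_2 (sign: r->1, s->-1)  1             1               1                    1                    -1                       -1                      
  chi_3 (r->-1, s->1)        1             -1              -1                   1                    1                        -1                      
  chi_4 (r->-1, s->-1)       1             -1              -1                   1                    -1                       1                       
  chi_5 (2d, j=1)            2             -2              1                    -1                   0                        0                       
  chi_6 (2d, j=2)            2             2               -1                   -1                   0                        0                       

Spot check: chi_6 (2d, j=2) on {sr, sr^3, ...} = 0.

D_6 has order 2*6 = 12 with 6 conjugacy classes, hence 6 irreducibles. Sum of squared dims 1 + 1 + 1 + 1 + 4 + 4 = 12 = |G|. Linear characters come from the abelianisation; the 2-dimensional irreps have character r^k -> 2*cos(2*pi*j*k/6), reflections -> 0.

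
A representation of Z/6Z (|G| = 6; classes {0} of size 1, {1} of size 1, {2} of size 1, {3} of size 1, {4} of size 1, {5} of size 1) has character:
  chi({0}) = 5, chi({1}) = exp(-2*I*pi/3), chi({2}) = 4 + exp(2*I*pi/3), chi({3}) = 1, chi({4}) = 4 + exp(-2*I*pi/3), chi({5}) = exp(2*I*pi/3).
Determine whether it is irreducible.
Not irreducible (reducible): <chi, chi> = 9 > 1.

Proof sketch: <chi, chi> = (1/|G|) sum_C |C| * |chi(C)|^2 = (1/6)[1*|5|^2 + 1*|exp(-2*I*pi/3)|^2 + 1*|4 + exp(2*I*pi/3)|^2 + 1*|1|^2 + 1*|4 + exp(-2*I*pi/3)|^2 + 1*|exp(2*I*pi/3)|^2]
  = (1/6)[(25) + (1) + (13) + (1) + (13) + (1)] = 54/6 = 9.
(Exp terms are combined using exp(i*s)*conj(exp(i*t)) = exp(i*(s-t)), and sums of them are collapsed using the identity that for every m > 1 the m distinct m-th roots of unity sum to 0, e.g. 1 + exp(2*I*pi/3) + exp(-2*I*pi/3) = 0.)
A character is irreducible iff <chi, chi> = 1, so this representation is reducible.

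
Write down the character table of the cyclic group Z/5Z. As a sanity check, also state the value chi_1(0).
Character table of Z/5Z (irreps indexed chi_0,...,chi_4 with chi_k(m) = zeta_5^(k*m), zeta_5 = exp(2*pi*i/5)):
  irrep \ class  {0} (size 1)  {1} (size 1)    {2} (size 1)    {3} (size 1)    {4} (size 1)  
  chi_0          1             1               1               1               1             
  chi_1          1             exp(2*I*pi/5)   exp(4*I*pi/5)   exp(-4*I*pi/5)  exp(-2*I*pi/5)
  chi_2          1             exp(4*I*pi/5)   exp(-2*I*pi/5)  exp(2*I*pi/5)   exp(-4*I*pi/5)
  chi_3          1             exp(-4*I*pi/5)  exp(2*I*pi/5)   exp(-2*I*pi/5)  exp(4*I*pi/5) 
  chi_4          1             exp(-2*I*pi/5)  exp(-4*I*pi/5)  exp(4*I*pi/5)   exp(2*I*pi/5) 

Spot check: chi_1(0) = zeta_5^(1*0) = zeta_5^0 = 1.

Explanation: Z/5Z is abelian, so all 5 irreducible complex representations are 1-dimensional. They are given by chi_k(m) = zeta_5^(k*m) for k = 0,...,4. Row orthogonality: sum_m chi_k(m) conj(chi_l(m)) = 5 * [k = l].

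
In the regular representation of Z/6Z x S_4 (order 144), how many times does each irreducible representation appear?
Each irreducible V_i of dimension d_i appears with multiplicity d_i, i.e. rho_reg = (direct sum over all irreducibles V_i) d_i V_i. The irreducible dimensions for Z/6Z x S_4 are 1, 1, 1, 1, 1, 1, 1, 1, 1, 1, 1, 1, 2, 2, 2, 2, 2, 2, 3, 3, 3, 3, 3, 3, 3, 3, 3, 3, 3, 3: 12 irreducibles of dimension 1, each with multiplicity 1; 6 irreducibles of dimension 2, each with multiplicity 2; 12 irreducibles of dimension 3, each with multiplicity 3. Total dimension 12*1*1 + 6*2*2 + 12*3*3 = 144 = |G|.

Argument: General theorem: in the regular representation of a finite group G, each irreducible appears with multiplicity equal to its dimension. Check: dim(rho_reg) = sum d_i^2 = 1 + 1 + 1 + 1 + 1 + 1 + 1 + 1 + 1 + 1 + 1 + 1 + 4 + 4 + 4 + 4 + 4 + 4 + 9 + 9 + 9 + 9 + 9 + 9 + 9 + 9 + 9 + 9 + 9 + 9 = 144 = |G|.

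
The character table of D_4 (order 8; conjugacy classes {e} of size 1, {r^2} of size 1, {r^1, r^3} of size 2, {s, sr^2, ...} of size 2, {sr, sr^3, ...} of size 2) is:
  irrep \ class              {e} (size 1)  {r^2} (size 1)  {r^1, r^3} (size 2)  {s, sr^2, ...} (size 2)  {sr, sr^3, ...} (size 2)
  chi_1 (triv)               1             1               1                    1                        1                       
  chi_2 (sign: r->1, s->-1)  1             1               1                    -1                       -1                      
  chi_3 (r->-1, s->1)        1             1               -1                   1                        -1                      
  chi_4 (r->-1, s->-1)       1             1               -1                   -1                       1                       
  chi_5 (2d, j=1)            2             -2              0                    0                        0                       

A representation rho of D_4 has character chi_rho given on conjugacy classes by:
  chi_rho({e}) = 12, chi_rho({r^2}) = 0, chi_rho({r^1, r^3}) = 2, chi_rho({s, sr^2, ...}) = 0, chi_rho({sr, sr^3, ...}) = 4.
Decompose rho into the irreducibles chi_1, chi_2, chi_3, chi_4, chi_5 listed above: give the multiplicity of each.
Multiplicities: chi_1: 3, chi_2: 1, chi_3: 0, chi_4: 2, chi_5: 3.

Solution. Use <chi_rho, chi> = (1/|G|) sum_C |C| * chi_rho(C) * conj(chi(C)) with |G| = 8 for each irreducible chi in the table:
  <chi_rho, chi_1> = (1/8)[1*(12)*conj(1) + 1*(0)*conj(1) + 2*(2)*conj(1) + 2*(0)*conj(1) + 2*(4)*conj(1)]
      = (1/8)[(12) + (0) + (4) + (0) + (8)] = 24/8 = 3
  <chi_rho, chi_2> = (1/8)[1*(12)*conj(1) + 1*(0)*conj(1) + 2*(2)*conj(1) + 2*(0)*conj(-1) + 2*(4)*conj(-1)]
      = (1/8)[(12) + (0) + (4) + (0) + (-8)] = 8/8 = 1
  <chi_rho, chi_3> = (1/8)[1*(12)*conj(1) + 1*(0)*conj(1) + 2*(2)*conj(-1) + 2*(0)*conj(1) + 2*(4)*conj(-1)]
      = (1/8)[(12) + (0) + (-4) + (0) + (-8)] = 0/8 = 0
  <chi_rho, chi_4> = (1/8)[1*(12)*conj(1) + 1*(0)*conj(1) + 2*(2)*conj(-1) + 2*(0)*conj(-1) + 2*(4)*conj(1)]
      = (1/8)[(12) + (0) + (-4) + (0) + (8)] = 16/8 = 2
  <chi_rho, chi_5> = (1/8)[1*(12)*conj(2) + 1*(0)*conj(-2) + 2*(2)*conj(0) + 2*(0)*conj(0) + 2*(4)*conj(0)]
      = (1/8)[(24) + (0) + (0) + (0) + (0)] = 24/8 = 3
Dimension check: dim(rho) = sum (mult * dim) = 3*1 + 1*1 + 0*1 + 2*1 + 3*2 = 12 = chi_rho(e) = 12.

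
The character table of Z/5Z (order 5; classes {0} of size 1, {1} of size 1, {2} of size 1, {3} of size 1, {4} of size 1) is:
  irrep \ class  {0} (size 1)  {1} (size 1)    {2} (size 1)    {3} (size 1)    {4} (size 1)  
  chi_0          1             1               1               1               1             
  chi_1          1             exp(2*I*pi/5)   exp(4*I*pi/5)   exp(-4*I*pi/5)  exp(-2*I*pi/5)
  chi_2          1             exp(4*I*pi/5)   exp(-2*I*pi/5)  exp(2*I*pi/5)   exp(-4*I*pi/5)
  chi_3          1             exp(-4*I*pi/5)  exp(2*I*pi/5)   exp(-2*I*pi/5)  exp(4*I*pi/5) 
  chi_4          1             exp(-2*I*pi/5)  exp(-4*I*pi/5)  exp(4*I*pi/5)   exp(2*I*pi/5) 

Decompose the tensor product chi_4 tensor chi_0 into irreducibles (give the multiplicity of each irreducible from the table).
chi_4 tensor chi_0 = chi_4 (all other irreducibles have multiplicity 0).

Argument: The character of a tensor product is the pointwise product (chi_4 * chi_0)(C) = chi_4(C) * chi_0(C):
  {0}: (1)*(1), {1}: (exp(-2*I*pi/5))*(1), {2}: (exp(-4*I*pi/5))*(1), {3}: (exp(4*I*pi/5))*(1), {4}: (exp(2*I*pi/5))*(1)
so (chi_4 * chi_0) takes values
  {0} -> 1, {1} -> exp(-2*I*pi/5), {2} -> exp(-4*I*pi/5), {3} -> exp(4*I*pi/5), {4} -> exp(2*I*pi/5).
Now take the inner product of this character with each irreducible chi from the table, <chi_4*chi_0, chi> = (1/5) sum_C |C| (chi_4*chi_0)(C) conj(chi(C)):
  <chi_4*chi_0, chi_0> = (1/5)[1*(1)*conj(1) + 1*(exp(-2*I*pi/5))*conj(1) + 1*(exp(-4*I*pi/5))*conj(1) + 1*(exp(4*I*pi/5))*conj(1) + 1*(exp(2*I*pi/5))*conj(1)]
      = (1/5)[(1) + (exp(-2*I*pi/5)) + (exp(-4*I*pi/5)) + (exp(4*I*pi/5)) + (exp(2*I*pi/5))] = 0/5 = 0
  <chi_4*chi_0, chi_1> = (1/5)[1*(1)*conj(1) + 1*(exp(-2*I*pi/5))*conj(exp(2*I*pi/5)) + 1*(exp(-4*I*pi/5))*conj(exp(4*I*pi/5)) + 1*(exp(4*I*pi/5))*conj(exp(-4*I*pi/5)) + 1*(exp(2*I*pi/5))*conj(exp(-2*I*pi/5))]
      = (1/5)[(1) + (exp(-4*I*pi/5)) + (exp(2*I*pi/5)) + (exp(-2*I*pi/5)) + (exp(4*I*pi/5))] = 0/5 = 0
  <chi_4*chi_0, chi_2> = (1/5)[1*(1)*conj(1) + 1*(exp(-2*I*pi/5))*conj(exp(4*I*pi/5)) + 1*(exp(-4*I*pi/5))*conj(exp(-2*I*pi/5)) + 1*(exp(4*I*pi/5))*conj(exp(2*I*pi/5)) + 1*(exp(2*I*pi/5))*conj(exp(-4*I*pi/5))]
      = (1/5)[(1) + (exp(4*I*pi/5)) + (exp(-2*I*pi/5)) + (exp(2*I*pi/5)) + (exp(-4*I*pi/5))] = 0/5 = 0
  <chi_4*chi_0, chi_3> = (1/5)[1*(1)*conj(1) + 1*(exp(-2*I*pi/5))*conj(exp(-4*I*pi/5)) + 1*(exp(-4*I*pi/5))*conj(exp(2*I*pi/5)) + 1*(exp(4*I*pi/5))*conj(exp(-2*I*pi/5)) + 1*(exp(2*I*pi/5))*conj(exp(4*I*pi/5))]
      = (1/5)[(1) + (exp(2*I*pi/5)) + (exp(4*I*pi/5)) + (exp(-4*I*pi/5)) + (exp(-2*I*pi/5))] = 0/5 = 0
  <chi_4*chi_0, chi_4> = (1/5)[1*(1)*conj(1) + 1*(exp(-2*I*pi/5))*conj(exp(-2*I*pi/5)) + 1*(exp(-4*I*pi/5))*conj(exp(-4*I*pi/5)) + 1*(exp(4*I*pi/5))*conj(exp(4*I*pi/5)) + 1*(exp(2*I*pi/5))*conj(exp(2*I*pi/5))]
      = (1/5)[(1) + (1) + (1) + (1) + (1)] = 5/5 = 1
(Exp terms are combined using exp(i*s)*conj(exp(i*t)) = exp(i*(s-t)), and sums of them are collapsed using the identity that for every m > 1 the m distinct m-th roots of unity sum to 0, e.g. 1 + exp(2*I*pi/3) + exp(-2*I*pi/3) = 0.)
Hence the multiplicities are chi_4: 1. Dimension check: dim(chi_4)*dim(chi_0) = 1*1 = 1 and sum (mult * dim) = 1*1 = 1.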